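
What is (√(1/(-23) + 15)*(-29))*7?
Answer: -406*√1978/23 ≈ -785.08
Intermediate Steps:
(√(1/(-23) + 15)*(-29))*7 = (√(-1/23 + 15)*(-29))*7 = (√(344/23)*(-29))*7 = ((2*√1978/23)*(-29))*7 = -58*√1978/23*7 = -406*√1978/23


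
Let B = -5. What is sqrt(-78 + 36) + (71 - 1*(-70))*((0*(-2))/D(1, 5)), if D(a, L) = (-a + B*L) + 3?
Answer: I*sqrt(42) ≈ 6.4807*I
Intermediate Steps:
D(a, L) = 3 - a - 5*L (D(a, L) = (-a - 5*L) + 3 = 3 - a - 5*L)
sqrt(-78 + 36) + (71 - 1*(-70))*((0*(-2))/D(1, 5)) = sqrt(-78 + 36) + (71 - 1*(-70))*((0*(-2))/(3 - 1*1 - 5*5)) = sqrt(-42) + (71 + 70)*(0/(3 - 1 - 25)) = I*sqrt(42) + 141*(0/(-23)) = I*sqrt(42) + 141*(0*(-1/23)) = I*sqrt(42) + 141*0 = I*sqrt(42) + 0 = I*sqrt(42)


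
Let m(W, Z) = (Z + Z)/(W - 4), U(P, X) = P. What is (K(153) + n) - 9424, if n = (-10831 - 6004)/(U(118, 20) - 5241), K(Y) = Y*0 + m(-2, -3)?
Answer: -48257194/5123 ≈ -9419.7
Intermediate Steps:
m(W, Z) = 2*Z/(-4 + W) (m(W, Z) = (2*Z)/(-4 + W) = 2*Z/(-4 + W))
K(Y) = 1 (K(Y) = Y*0 + 2*(-3)/(-4 - 2) = 0 + 2*(-3)/(-6) = 0 + 2*(-3)*(-⅙) = 0 + 1 = 1)
n = 16835/5123 (n = (-10831 - 6004)/(118 - 5241) = -16835/(-5123) = -16835*(-1/5123) = 16835/5123 ≈ 3.2862)
(K(153) + n) - 9424 = (1 + 16835/5123) - 9424 = 21958/5123 - 9424 = -48257194/5123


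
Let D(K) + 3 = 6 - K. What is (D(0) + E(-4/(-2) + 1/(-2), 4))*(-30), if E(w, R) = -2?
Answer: -30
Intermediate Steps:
D(K) = 3 - K (D(K) = -3 + (6 - K) = 3 - K)
(D(0) + E(-4/(-2) + 1/(-2), 4))*(-30) = ((3 - 1*0) - 2)*(-30) = ((3 + 0) - 2)*(-30) = (3 - 2)*(-30) = 1*(-30) = -30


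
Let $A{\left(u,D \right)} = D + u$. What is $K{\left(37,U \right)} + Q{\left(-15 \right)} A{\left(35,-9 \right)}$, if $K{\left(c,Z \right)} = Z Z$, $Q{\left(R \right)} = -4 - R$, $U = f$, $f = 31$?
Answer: $1247$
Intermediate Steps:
$U = 31$
$K{\left(c,Z \right)} = Z^{2}$
$K{\left(37,U \right)} + Q{\left(-15 \right)} A{\left(35,-9 \right)} = 31^{2} + \left(-4 - -15\right) \left(-9 + 35\right) = 961 + \left(-4 + 15\right) 26 = 961 + 11 \cdot 26 = 961 + 286 = 1247$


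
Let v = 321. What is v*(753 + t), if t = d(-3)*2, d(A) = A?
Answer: 239787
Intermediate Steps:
t = -6 (t = -3*2 = -6)
v*(753 + t) = 321*(753 - 6) = 321*747 = 239787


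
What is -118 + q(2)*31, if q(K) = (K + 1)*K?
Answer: 68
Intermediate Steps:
q(K) = K*(1 + K) (q(K) = (1 + K)*K = K*(1 + K))
-118 + q(2)*31 = -118 + (2*(1 + 2))*31 = -118 + (2*3)*31 = -118 + 6*31 = -118 + 186 = 68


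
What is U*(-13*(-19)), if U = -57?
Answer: -14079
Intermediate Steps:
U*(-13*(-19)) = -(-741)*(-19) = -57*247 = -14079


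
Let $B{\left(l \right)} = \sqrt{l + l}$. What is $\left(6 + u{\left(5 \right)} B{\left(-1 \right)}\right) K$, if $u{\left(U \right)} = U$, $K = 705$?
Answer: $4230 + 3525 i \sqrt{2} \approx 4230.0 + 4985.1 i$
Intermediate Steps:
$B{\left(l \right)} = \sqrt{2} \sqrt{l}$ ($B{\left(l \right)} = \sqrt{2 l} = \sqrt{2} \sqrt{l}$)
$\left(6 + u{\left(5 \right)} B{\left(-1 \right)}\right) K = \left(6 + 5 \sqrt{2} \sqrt{-1}\right) 705 = \left(6 + 5 \sqrt{2} i\right) 705 = \left(6 + 5 i \sqrt{2}\right) 705 = 4230 + 3525 i \sqrt{2}$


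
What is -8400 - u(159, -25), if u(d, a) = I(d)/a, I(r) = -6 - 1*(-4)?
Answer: -210002/25 ≈ -8400.1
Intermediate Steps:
I(r) = -2 (I(r) = -6 + 4 = -2)
u(d, a) = -2/a
-8400 - u(159, -25) = -8400 - (-2)/(-25) = -8400 - (-2)*(-1)/25 = -8400 - 1*2/25 = -8400 - 2/25 = -210002/25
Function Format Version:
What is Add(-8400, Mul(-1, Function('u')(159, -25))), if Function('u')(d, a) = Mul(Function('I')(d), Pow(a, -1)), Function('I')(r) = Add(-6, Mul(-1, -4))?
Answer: Rational(-210002, 25) ≈ -8400.1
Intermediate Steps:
Function('I')(r) = -2 (Function('I')(r) = Add(-6, 4) = -2)
Function('u')(d, a) = Mul(-2, Pow(a, -1))
Add(-8400, Mul(-1, Function('u')(159, -25))) = Add(-8400, Mul(-1, Mul(-2, Pow(-25, -1)))) = Add(-8400, Mul(-1, Mul(-2, Rational(-1, 25)))) = Add(-8400, Mul(-1, Rational(2, 25))) = Add(-8400, Rational(-2, 25)) = Rational(-210002, 25)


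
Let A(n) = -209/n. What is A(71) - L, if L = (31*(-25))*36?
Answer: 1980691/71 ≈ 27897.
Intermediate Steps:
L = -27900 (L = -775*36 = -27900)
A(71) - L = -209/71 - 1*(-27900) = -209*1/71 + 27900 = -209/71 + 27900 = 1980691/71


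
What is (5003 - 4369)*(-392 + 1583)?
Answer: 755094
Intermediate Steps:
(5003 - 4369)*(-392 + 1583) = 634*1191 = 755094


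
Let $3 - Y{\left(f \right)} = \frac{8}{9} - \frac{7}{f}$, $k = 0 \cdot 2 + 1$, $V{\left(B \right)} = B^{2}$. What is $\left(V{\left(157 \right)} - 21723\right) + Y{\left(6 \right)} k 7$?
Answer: $\frac{53081}{18} \approx 2948.9$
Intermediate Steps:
$k = 1$ ($k = 0 + 1 = 1$)
$Y{\left(f \right)} = \frac{19}{9} + \frac{7}{f}$ ($Y{\left(f \right)} = 3 - \left(\frac{8}{9} - \frac{7}{f}\right) = \frac{19}{9} + \frac{7}{f}$)
$\left(V{\left(157 \right)} - 21723\right) + Y{\left(6 \right)} k 7 = \left(157^{2} - 21723\right) + \left(\frac{19}{9} + \frac{7}{6}\right) 1 \cdot 7 = \left(24649 - 21723\right) + \left(\frac{19}{9} + 7 \cdot \frac{1}{6}\right) 7 = 2926 + \left(\frac{19}{9} + \frac{7}{6}\right) 7 = 2926 + \frac{59}{18} \cdot 7 = 2926 + \frac{413}{18} = \frac{53081}{18}$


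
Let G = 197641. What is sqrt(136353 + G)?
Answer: sqrt(333994) ≈ 577.92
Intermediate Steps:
sqrt(136353 + G) = sqrt(136353 + 197641) = sqrt(333994)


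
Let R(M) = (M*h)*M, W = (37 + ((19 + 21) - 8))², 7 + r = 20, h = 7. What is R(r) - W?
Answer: -3578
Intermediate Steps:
r = 13 (r = -7 + 20 = 13)
W = 4761 (W = (37 + (40 - 8))² = (37 + 32)² = 69² = 4761)
R(M) = 7*M² (R(M) = (M*7)*M = (7*M)*M = 7*M²)
R(r) - W = 7*13² - 1*4761 = 7*169 - 4761 = 1183 - 4761 = -3578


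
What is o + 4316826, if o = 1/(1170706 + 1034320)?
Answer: 9518713567477/2205026 ≈ 4.3168e+6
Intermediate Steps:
o = 1/2205026 ≈ 4.5351e-7
o + 4316826 = 1/2205026 + 4316826 = 9518713567477/2205026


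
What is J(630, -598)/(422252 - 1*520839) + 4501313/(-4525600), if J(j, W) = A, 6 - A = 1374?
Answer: -437579923931/446165327200 ≈ -0.98076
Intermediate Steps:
A = -1368 (A = 6 - 1*1374 = 6 - 1374 = -1368)
J(j, W) = -1368
J(630, -598)/(422252 - 1*520839) + 4501313/(-4525600) = -1368/(422252 - 1*520839) + 4501313/(-4525600) = -1368/(422252 - 520839) + 4501313*(-1/4525600) = -1368/(-98587) - 4501313/4525600 = -1368*(-1/98587) - 4501313/4525600 = 1368/98587 - 4501313/4525600 = -437579923931/446165327200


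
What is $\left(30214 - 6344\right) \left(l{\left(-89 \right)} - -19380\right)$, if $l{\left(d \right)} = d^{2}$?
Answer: $651674870$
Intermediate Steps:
$\left(30214 - 6344\right) \left(l{\left(-89 \right)} - -19380\right) = \left(30214 - 6344\right) \left(\left(-89\right)^{2} - -19380\right) = 23870 \left(7921 + 19380\right) = 23870 \cdot 27301 = 651674870$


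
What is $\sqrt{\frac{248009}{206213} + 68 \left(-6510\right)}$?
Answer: $\frac{i \sqrt{18824385247349003}}{206213} \approx 665.34 i$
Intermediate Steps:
$\sqrt{\frac{248009}{206213} + 68 \left(-6510\right)} = \sqrt{248009 \cdot \frac{1}{206213} - 442680} = \sqrt{\frac{248009}{206213} - 442680} = \sqrt{- \frac{91286122831}{206213}} = \frac{i \sqrt{18824385247349003}}{206213}$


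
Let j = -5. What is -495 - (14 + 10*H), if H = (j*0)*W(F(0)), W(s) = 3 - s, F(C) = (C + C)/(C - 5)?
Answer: -509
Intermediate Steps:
F(C) = 2*C/(-5 + C) (F(C) = (2*C)/(-5 + C) = 2*C/(-5 + C))
H = 0 (H = (-5*0)*(3 - 2*0/(-5 + 0)) = 0*(3 - 2*0/(-5)) = 0*(3 - 2*0*(-1)/5) = 0*(3 - 1*0) = 0*(3 + 0) = 0*3 = 0)
-495 - (14 + 10*H) = -495 - (14 + 10*0) = -495 - (14 + 0) = -495 - 1*14 = -495 - 14 = -509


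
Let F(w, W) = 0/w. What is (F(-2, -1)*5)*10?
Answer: 0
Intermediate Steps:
F(w, W) = 0
(F(-2, -1)*5)*10 = (0*5)*10 = 0*10 = 0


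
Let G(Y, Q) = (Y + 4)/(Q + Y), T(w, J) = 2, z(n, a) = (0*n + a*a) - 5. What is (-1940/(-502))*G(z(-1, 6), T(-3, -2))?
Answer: 33950/8283 ≈ 4.0988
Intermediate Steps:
z(n, a) = -5 + a² (z(n, a) = (0 + a²) - 5 = a² - 5 = -5 + a²)
G(Y, Q) = (4 + Y)/(Q + Y)
(-1940/(-502))*G(z(-1, 6), T(-3, -2)) = (-1940/(-502))*((4 + (-5 + 6²))/(2 + (-5 + 6²))) = (-1940*(-1/502))*((4 + (-5 + 36))/(2 + (-5 + 36))) = 970*((4 + 31)/(2 + 31))/251 = 970*(35/33)/251 = 970*((1/33)*35)/251 = (970/251)*(35/33) = 33950/8283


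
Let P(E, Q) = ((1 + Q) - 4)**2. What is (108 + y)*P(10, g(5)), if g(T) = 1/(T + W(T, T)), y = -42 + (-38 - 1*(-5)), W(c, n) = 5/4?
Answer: 166353/625 ≈ 266.17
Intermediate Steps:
W(c, n) = 5/4 (W(c, n) = 5*(1/4) = 5/4)
y = -75 (y = -42 + (-38 + 5) = -42 - 33 = -75)
g(T) = 1/(5/4 + T) (g(T) = 1/(T + 5/4) = 1/(5/4 + T))
P(E, Q) = (-3 + Q)**2
(108 + y)*P(10, g(5)) = (108 - 75)*(-3 + 4/(5 + 4*5))**2 = 33*(-3 + 4/(5 + 20))**2 = 33*(-3 + 4/25)**2 = 33*(-71/25)**2 = 33*(5041/625) = 166353/625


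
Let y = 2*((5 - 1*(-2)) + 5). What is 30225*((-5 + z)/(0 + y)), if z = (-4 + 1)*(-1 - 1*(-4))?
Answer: -70525/4 ≈ -17631.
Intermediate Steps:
z = -9 (z = -3*(-1 + 4) = -3*3 = -9)
y = 24 (y = 2*((5 + 2) + 5) = 2*(7 + 5) = 2*12 = 24)
30225*((-5 + z)/(0 + y)) = 30225*((-5 - 9)/(0 + 24)) = 30225*(-14/24) = 30225*(-14*1/24) = 30225*(-7/12) = -70525/4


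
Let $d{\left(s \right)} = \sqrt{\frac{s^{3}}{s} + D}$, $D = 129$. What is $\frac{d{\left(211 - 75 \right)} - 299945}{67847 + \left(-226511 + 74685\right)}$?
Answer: $\frac{299945}{83979} - \frac{5 \sqrt{745}}{83979} \approx 3.57$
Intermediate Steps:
$d{\left(s \right)} = \sqrt{129 + s^{2}}$ ($d{\left(s \right)} = \sqrt{\frac{s^{3}}{s} + 129} = \sqrt{s^{2} + 129} = \sqrt{129 + s^{2}}$)
$\frac{d{\left(211 - 75 \right)} - 299945}{67847 + \left(-226511 + 74685\right)} = \frac{\sqrt{129 + \left(211 - 75\right)^{2}} - 299945}{67847 + \left(-226511 + 74685\right)} = \frac{\sqrt{129 + 136^{2}} - 299945}{67847 - 151826} = \frac{\sqrt{129 + 18496} - 299945}{-83979} = \left(\sqrt{18625} - 299945\right) \left(- \frac{1}{83979}\right) = \left(5 \sqrt{745} - 299945\right) \left(- \frac{1}{83979}\right) = \left(-299945 + 5 \sqrt{745}\right) \left(- \frac{1}{83979}\right) = \frac{299945}{83979} - \frac{5 \sqrt{745}}{83979}$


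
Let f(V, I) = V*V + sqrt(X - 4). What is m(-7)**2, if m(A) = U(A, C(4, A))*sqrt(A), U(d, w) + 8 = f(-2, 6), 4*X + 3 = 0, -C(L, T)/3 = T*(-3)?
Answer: -315/4 + 28*I*sqrt(19) ≈ -78.75 + 122.05*I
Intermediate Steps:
C(L, T) = 9*T (C(L, T) = -3*T*(-3) = -(-9)*T = 9*T)
X = -3/4 (X = -3/4 + (1/4)*0 = -3/4 + 0 = -3/4 ≈ -0.75000)
f(V, I) = V**2 + I*sqrt(19)/2 (f(V, I) = V*V + sqrt(-3/4 - 4) = V**2 + sqrt(-19/4) = V**2 + I*sqrt(19)/2)
U(d, w) = -4 + I*sqrt(19)/2 (U(d, w) = -8 + ((-2)**2 + I*sqrt(19)/2) = -8 + (4 + I*sqrt(19)/2) = -4 + I*sqrt(19)/2)
m(A) = sqrt(A)*(-4 + I*sqrt(19)/2) (m(A) = (-4 + I*sqrt(19)/2)*sqrt(A) = sqrt(A)*(-4 + I*sqrt(19)/2))
m(-7)**2 = (sqrt(-7)*(-8 + I*sqrt(19))/2)**2 = ((I*sqrt(7))*(-8 + I*sqrt(19))/2)**2 = (I*sqrt(7)*(-8 + I*sqrt(19))/2)**2 = -7*(-8 + I*sqrt(19))**2/4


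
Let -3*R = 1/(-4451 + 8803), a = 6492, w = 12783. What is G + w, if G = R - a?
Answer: 82135295/13056 ≈ 6291.0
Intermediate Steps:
R = -1/13056 (R = -1/(3*(-4451 + 8803)) = -1/3/4352 = -1/3*1/4352 = -1/13056 ≈ -7.6593e-5)
G = -84759553/13056 (G = -1/13056 - 1*6492 = -1/13056 - 6492 = -84759553/13056 ≈ -6492.0)
G + w = -84759553/13056 + 12783 = 82135295/13056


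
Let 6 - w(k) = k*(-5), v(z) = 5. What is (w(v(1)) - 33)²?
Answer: 4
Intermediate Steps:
w(k) = 6 + 5*k (w(k) = 6 - k*(-5) = 6 - (-5)*k = 6 + 5*k)
(w(v(1)) - 33)² = ((6 + 5*5) - 33)² = ((6 + 25) - 33)² = (31 - 33)² = (-2)² = 4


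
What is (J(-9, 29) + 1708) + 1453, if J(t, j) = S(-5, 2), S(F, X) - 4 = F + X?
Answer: 3162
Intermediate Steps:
S(F, X) = 4 + F + X (S(F, X) = 4 + (F + X) = 4 + F + X)
J(t, j) = 1 (J(t, j) = 4 - 5 + 2 = 1)
(J(-9, 29) + 1708) + 1453 = (1 + 1708) + 1453 = 1709 + 1453 = 3162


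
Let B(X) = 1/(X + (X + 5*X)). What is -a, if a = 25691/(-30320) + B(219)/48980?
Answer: 96452156531/113830891440 ≈ 0.84733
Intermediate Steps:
B(X) = 1/(7*X) (B(X) = 1/(X + 6*X) = 1/(7*X))
a = -96452156531/113830891440 (a = 25691/(-30320) + ((⅐)/219)/48980 = 25691*(-1/30320) + ((⅐)*(1/219))*(1/48980) = -25691/30320 + (1/1533)*(1/48980) = -25691/30320 + 1/75086340 = -96452156531/113830891440 ≈ -0.84733)
-a = -1*(-96452156531/113830891440) = 96452156531/113830891440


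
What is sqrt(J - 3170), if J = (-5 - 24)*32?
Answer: I*sqrt(4098) ≈ 64.016*I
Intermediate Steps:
J = -928 (J = -29*32 = -928)
sqrt(J - 3170) = sqrt(-928 - 3170) = sqrt(-4098) = I*sqrt(4098)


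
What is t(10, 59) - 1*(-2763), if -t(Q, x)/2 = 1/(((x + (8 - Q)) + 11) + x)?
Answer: 350899/127 ≈ 2763.0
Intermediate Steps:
t(Q, x) = -2/(19 - Q + 2*x) (t(Q, x) = -2/(((x + (8 - Q)) + 11) + x) = -2/(((8 + x - Q) + 11) + x) = -2/((19 + x - Q) + x) = -2/(19 - Q + 2*x))
t(10, 59) - 1*(-2763) = -2/(19 - 1*10 + 2*59) - 1*(-2763) = -2/(19 - 10 + 118) + 2763 = -2/127 + 2763 = 350899/127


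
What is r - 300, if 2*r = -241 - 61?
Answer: -451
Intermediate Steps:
r = -151 (r = (-241 - 61)/2 = (1/2)*(-302) = -151)
r - 300 = -151 - 300 = -451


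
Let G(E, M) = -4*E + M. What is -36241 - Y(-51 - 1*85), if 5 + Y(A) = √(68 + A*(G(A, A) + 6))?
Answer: -36236 - 2*I*√14059 ≈ -36236.0 - 237.14*I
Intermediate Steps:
G(E, M) = M - 4*E
Y(A) = -5 + √(68 + A*(6 - 3*A)) (Y(A) = -5 + √(68 + A*((A - 4*A) + 6)) = -5 + √(68 + A*(-3*A + 6)) = -5 + √(68 + A*(6 - 3*A)))
-36241 - Y(-51 - 1*85) = -36241 - (-5 + √(68 - 3*(-51 - 1*85)² + 6*(-51 - 1*85))) = -36241 - (-5 + √(68 - 3*(-51 - 85)² + 6*(-51 - 85))) = -36241 - (-5 + √(68 - 3*(-136)² + 6*(-136))) = -36241 - (-5 + √(68 - 3*18496 - 816)) = -36241 - (-5 + √(68 - 55488 - 816)) = -36241 - (-5 + √(-56236)) = -36241 - (-5 + 2*I*√14059) = -36241 + (5 - 2*I*√14059) = -36236 - 2*I*√14059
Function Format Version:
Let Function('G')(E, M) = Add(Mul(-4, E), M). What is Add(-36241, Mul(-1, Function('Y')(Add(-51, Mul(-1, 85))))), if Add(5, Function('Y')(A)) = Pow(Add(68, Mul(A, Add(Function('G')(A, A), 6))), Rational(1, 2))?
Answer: Add(-36236, Mul(-2, I, Pow(14059, Rational(1, 2)))) ≈ Add(-36236., Mul(-237.14, I))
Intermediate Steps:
Function('G')(E, M) = Add(M, Mul(-4, E))
Function('Y')(A) = Add(-5, Pow(Add(68, Mul(A, Add(6, Mul(-3, A)))), Rational(1, 2))) (Function('Y')(A) = Add(-5, Pow(Add(68, Mul(A, Add(Add(A, Mul(-4, A)), 6))), Rational(1, 2))) = Add(-5, Pow(Add(68, Mul(A, Add(Mul(-3, A), 6))), Rational(1, 2))) = Add(-5, Pow(Add(68, Mul(A, Add(6, Mul(-3, A)))), Rational(1, 2))))
Add(-36241, Mul(-1, Function('Y')(Add(-51, Mul(-1, 85))))) = Add(-36241, Mul(-1, Add(-5, Pow(Add(68, Mul(-3, Pow(Add(-51, Mul(-1, 85)), 2)), Mul(6, Add(-51, Mul(-1, 85)))), Rational(1, 2))))) = Add(-36241, Mul(-1, Add(-5, Pow(Add(68, Mul(-3, Pow(Add(-51, -85), 2)), Mul(6, Add(-51, -85))), Rational(1, 2))))) = Add(-36241, Mul(-1, Add(-5, Pow(Add(68, Mul(-3, Pow(-136, 2)), Mul(6, -136)), Rational(1, 2))))) = Add(-36241, Mul(-1, Add(-5, Pow(Add(68, Mul(-3, 18496), -816), Rational(1, 2))))) = Add(-36241, Mul(-1, Add(-5, Pow(Add(68, -55488, -816), Rational(1, 2))))) = Add(-36241, Mul(-1, Add(-5, Pow(-56236, Rational(1, 2))))) = Add(-36241, Mul(-1, Add(-5, Mul(2, I, Pow(14059, Rational(1, 2)))))) = Add(-36241, Add(5, Mul(-2, I, Pow(14059, Rational(1, 2))))) = Add(-36236, Mul(-2, I, Pow(14059, Rational(1, 2))))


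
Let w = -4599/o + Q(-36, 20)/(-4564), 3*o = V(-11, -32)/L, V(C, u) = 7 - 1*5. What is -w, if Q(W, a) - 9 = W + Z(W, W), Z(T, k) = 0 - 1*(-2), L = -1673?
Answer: -52673993467/4564 ≈ -1.1541e+7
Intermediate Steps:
V(C, u) = 2 (V(C, u) = 7 - 5 = 2)
Z(T, k) = 2 (Z(T, k) = 0 + 2 = 2)
Q(W, a) = 11 + W (Q(W, a) = 9 + (W + 2) = 9 + (2 + W) = 11 + W)
o = -2/5019 (o = (2/(-1673))/3 = (2*(-1/1673))/3 = (⅓)*(-2/1673) = -2/5019 ≈ -0.00039849)
w = 52673993467/4564 (w = -4599/(-2/5019) + (11 - 36)/(-4564) = -4599*(-5019/2) - 25*(-1/4564) = 23082381/2 + 25/4564 = 52673993467/4564 ≈ 1.1541e+7)
-w = -1*52673993467/4564 = -52673993467/4564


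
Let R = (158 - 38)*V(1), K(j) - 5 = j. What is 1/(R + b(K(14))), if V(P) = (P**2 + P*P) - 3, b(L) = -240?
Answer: -1/360 ≈ -0.0027778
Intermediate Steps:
K(j) = 5 + j
V(P) = -3 + 2*P**2 (V(P) = (P**2 + P**2) - 3 = 2*P**2 - 3 = -3 + 2*P**2)
R = -120 (R = (158 - 38)*(-3 + 2*1**2) = 120*(-3 + 2*1) = 120*(-3 + 2) = 120*(-1) = -120)
1/(R + b(K(14))) = 1/(-120 - 240) = 1/(-360) = -1/360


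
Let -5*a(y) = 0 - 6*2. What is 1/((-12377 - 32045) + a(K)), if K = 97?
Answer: -5/222098 ≈ -2.2513e-5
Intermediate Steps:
a(y) = 12/5 (a(y) = -(0 - 6*2)/5 = -(0 - 12)/5 = -1/5*(-12) = 12/5)
1/((-12377 - 32045) + a(K)) = 1/((-12377 - 32045) + 12/5) = 1/(-44422 + 12/5) = 1/(-222098/5) = -5/222098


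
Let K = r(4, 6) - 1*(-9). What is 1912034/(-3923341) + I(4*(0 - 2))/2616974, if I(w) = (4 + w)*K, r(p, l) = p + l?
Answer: -2502020719516/5133640695067 ≈ -0.48738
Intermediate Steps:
r(p, l) = l + p
K = 19 (K = (6 + 4) - 1*(-9) = 10 + 9 = 19)
I(w) = 76 + 19*w (I(w) = (4 + w)*19 = 76 + 19*w)
1912034/(-3923341) + I(4*(0 - 2))/2616974 = 1912034/(-3923341) + (76 + 19*(4*(0 - 2)))/2616974 = 1912034*(-1/3923341) + (76 + 19*(4*(-2)))*(1/2616974) = -1912034/3923341 + (76 + 19*(-8))*(1/2616974) = -1912034/3923341 + (76 - 152)*(1/2616974) = -1912034/3923341 - 76*1/2616974 = -1912034/3923341 - 38/1308487 = -2502020719516/5133640695067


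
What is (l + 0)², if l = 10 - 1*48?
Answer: 1444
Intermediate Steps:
l = -38 (l = 10 - 48 = -38)
(l + 0)² = (-38 + 0)² = (-38)² = 1444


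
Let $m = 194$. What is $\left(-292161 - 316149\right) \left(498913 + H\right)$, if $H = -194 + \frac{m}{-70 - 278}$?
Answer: $- \frac{8797887057465}{29} \approx -3.0338 \cdot 10^{11}$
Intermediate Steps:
$H = - \frac{33853}{174}$ ($H = -194 + \frac{194}{-70 - 278} = -194 + \frac{194}{-348} = -194 + 194 \left(- \frac{1}{348}\right) = -194 - \frac{97}{174} = - \frac{33853}{174} \approx -194.56$)
$\left(-292161 - 316149\right) \left(498913 + H\right) = \left(-292161 - 316149\right) \left(498913 - \frac{33853}{174}\right) = \left(-608310\right) \frac{86777009}{174} = - \frac{8797887057465}{29}$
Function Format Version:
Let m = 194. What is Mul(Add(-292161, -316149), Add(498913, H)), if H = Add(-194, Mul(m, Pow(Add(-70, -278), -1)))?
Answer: Rational(-8797887057465, 29) ≈ -3.0338e+11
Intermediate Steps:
H = Rational(-33853, 174) (H = Add(-194, Mul(194, Pow(Add(-70, -278), -1))) = Add(-194, Mul(194, Pow(-348, -1))) = Add(-194, Mul(194, Rational(-1, 348))) = Add(-194, Rational(-97, 174)) = Rational(-33853, 174) ≈ -194.56)
Mul(Add(-292161, -316149), Add(498913, H)) = Mul(Add(-292161, -316149), Add(498913, Rational(-33853, 174))) = Mul(-608310, Rational(86777009, 174)) = Rational(-8797887057465, 29)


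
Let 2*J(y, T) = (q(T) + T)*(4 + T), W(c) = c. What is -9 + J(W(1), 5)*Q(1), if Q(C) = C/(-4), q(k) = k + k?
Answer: -207/8 ≈ -25.875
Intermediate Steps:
q(k) = 2*k
J(y, T) = 3*T*(4 + T)/2 (J(y, T) = ((2*T + T)*(4 + T))/2 = ((3*T)*(4 + T))/2 = (3*T*(4 + T))/2 = 3*T*(4 + T)/2)
Q(C) = -C/4 (Q(C) = C*(-¼) = -C/4)
-9 + J(W(1), 5)*Q(1) = -9 + ((3/2)*5*(4 + 5))*(-¼*1) = -9 + ((3/2)*5*9)*(-¼) = -9 + (135/2)*(-¼) = -9 - 135/8 = -207/8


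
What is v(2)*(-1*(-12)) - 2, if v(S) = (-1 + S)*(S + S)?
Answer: 46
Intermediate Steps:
v(S) = 2*S*(-1 + S) (v(S) = (-1 + S)*(2*S) = 2*S*(-1 + S))
v(2)*(-1*(-12)) - 2 = (2*2*(-1 + 2))*(-1*(-12)) - 2 = (2*2*1)*12 - 2 = 4*12 - 2 = 48 - 2 = 46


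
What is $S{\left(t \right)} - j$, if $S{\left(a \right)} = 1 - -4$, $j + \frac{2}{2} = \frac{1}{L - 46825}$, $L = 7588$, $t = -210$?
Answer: $\frac{235423}{39237} \approx 6.0$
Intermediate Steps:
$j = - \frac{39238}{39237}$ ($j = -1 + \frac{1}{7588 - 46825} = -1 + \frac{1}{-39237} = -1 - \frac{1}{39237} = - \frac{39238}{39237} \approx -1.0$)
$S{\left(a \right)} = 5$ ($S{\left(a \right)} = 1 + 4 = 5$)
$S{\left(t \right)} - j = 5 - - \frac{39238}{39237} = 5 + \frac{39238}{39237} = \frac{235423}{39237}$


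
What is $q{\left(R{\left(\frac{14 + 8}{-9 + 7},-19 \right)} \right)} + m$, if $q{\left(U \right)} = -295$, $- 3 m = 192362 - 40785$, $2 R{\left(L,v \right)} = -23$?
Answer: $- \frac{152462}{3} \approx -50821.0$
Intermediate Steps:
$R{\left(L,v \right)} = - \frac{23}{2}$ ($R{\left(L,v \right)} = \frac{1}{2} \left(-23\right) = - \frac{23}{2}$)
$m = - \frac{151577}{3}$ ($m = - \frac{192362 - 40785}{3} = \left(- \frac{1}{3}\right) 151577 = - \frac{151577}{3} \approx -50526.0$)
$q{\left(R{\left(\frac{14 + 8}{-9 + 7},-19 \right)} \right)} + m = -295 - \frac{151577}{3} = - \frac{152462}{3}$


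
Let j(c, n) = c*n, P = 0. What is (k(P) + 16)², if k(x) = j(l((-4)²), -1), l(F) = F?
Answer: 0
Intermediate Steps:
k(x) = -16 (k(x) = (-4)²*(-1) = 16*(-1) = -16)
(k(P) + 16)² = (-16 + 16)² = 0² = 0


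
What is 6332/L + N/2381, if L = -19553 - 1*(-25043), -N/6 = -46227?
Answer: 768896936/6535845 ≈ 117.64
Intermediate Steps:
N = 277362 (N = -6*(-46227) = 277362)
L = 5490 (L = -19553 + 25043 = 5490)
6332/L + N/2381 = 6332/5490 + 277362/2381 = 6332*(1/5490) + 277362*(1/2381) = 3166/2745 + 277362/2381 = 768896936/6535845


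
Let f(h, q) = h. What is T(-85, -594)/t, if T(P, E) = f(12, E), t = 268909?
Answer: 12/268909 ≈ 4.4625e-5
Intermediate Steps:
T(P, E) = 12
T(-85, -594)/t = 12/268909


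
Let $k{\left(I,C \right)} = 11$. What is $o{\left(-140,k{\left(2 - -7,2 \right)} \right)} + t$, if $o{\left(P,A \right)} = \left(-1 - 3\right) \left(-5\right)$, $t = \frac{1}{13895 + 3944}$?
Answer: $\frac{356781}{17839} \approx 20.0$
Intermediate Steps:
$t = \frac{1}{17839} \approx 5.6057 \cdot 10^{-5}$
$o{\left(P,A \right)} = 20$ ($o{\left(P,A \right)} = \left(-4\right) \left(-5\right) = 20$)
$o{\left(-140,k{\left(2 - -7,2 \right)} \right)} + t = 20 + \frac{1}{17839} = \frac{356781}{17839}$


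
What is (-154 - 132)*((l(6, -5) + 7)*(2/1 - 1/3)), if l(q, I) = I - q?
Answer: 5720/3 ≈ 1906.7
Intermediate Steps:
(-154 - 132)*((l(6, -5) + 7)*(2/1 - 1/3)) = (-154 - 132)*(((-5 - 1*6) + 7)*(2/1 - 1/3)) = -286*((-5 - 6) + 7)*(2*1 - 1*1/3) = -286*(-11 + 7)*(2 - 1/3) = -(-1144)*5/3 = -286*(-20/3) = 5720/3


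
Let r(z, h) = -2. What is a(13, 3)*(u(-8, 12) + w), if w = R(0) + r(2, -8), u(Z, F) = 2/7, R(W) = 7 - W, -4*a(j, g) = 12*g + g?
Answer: -1443/28 ≈ -51.536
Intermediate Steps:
a(j, g) = -13*g/4 (a(j, g) = -(12*g + g)/4 = -13*g/4)
u(Z, F) = 2/7 (u(Z, F) = 2*(1/7) = 2/7)
w = 5 (w = (7 - 1*0) - 2 = (7 + 0) - 2 = 7 - 2 = 5)
a(13, 3)*(u(-8, 12) + w) = (-13/4*3)*(2/7 + 5) = -39/4*37/7 = -1443/28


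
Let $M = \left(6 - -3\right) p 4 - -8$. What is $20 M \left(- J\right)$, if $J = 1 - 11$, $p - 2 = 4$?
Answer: $44800$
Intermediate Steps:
$p = 6$ ($p = 2 + 4 = 6$)
$J = -10$ ($J = 1 - 11 = -10$)
$M = 224$ ($M = \left(6 - -3\right) 6 \cdot 4 - -8 = \left(6 + 3\right) 6 \cdot 4 + 8 = 9 \cdot 6 \cdot 4 + 8 = 54 \cdot 4 + 8 = 216 + 8 = 224$)
$20 M \left(- J\right) = 20 \cdot 224 \left(\left(-1\right) \left(-10\right)\right) = 4480 \cdot 10 = 44800$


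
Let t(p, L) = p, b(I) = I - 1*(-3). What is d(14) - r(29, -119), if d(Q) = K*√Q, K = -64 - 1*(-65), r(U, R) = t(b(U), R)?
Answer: -32 + √14 ≈ -28.258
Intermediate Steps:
b(I) = 3 + I (b(I) = I + 3 = 3 + I)
r(U, R) = 3 + U
K = 1 (K = -64 + 65 = 1)
d(Q) = √Q (d(Q) = 1*√Q = √Q)
d(14) - r(29, -119) = √14 - (3 + 29) = √14 - 1*32 = √14 - 32 = -32 + √14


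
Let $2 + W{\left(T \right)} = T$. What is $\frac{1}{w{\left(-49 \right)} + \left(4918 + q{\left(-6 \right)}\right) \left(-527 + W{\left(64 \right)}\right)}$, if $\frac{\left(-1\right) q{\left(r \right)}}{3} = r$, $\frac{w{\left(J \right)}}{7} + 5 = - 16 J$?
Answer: $- \frac{1}{2289787} \approx -4.3672 \cdot 10^{-7}$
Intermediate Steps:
$w{\left(J \right)} = -35 - 112 J$ ($w{\left(J \right)} = -35 + 7 \left(- 16 J\right) = -35 - 112 J$)
$W{\left(T \right)} = -2 + T$
$q{\left(r \right)} = - 3 r$
$\frac{1}{w{\left(-49 \right)} + \left(4918 + q{\left(-6 \right)}\right) \left(-527 + W{\left(64 \right)}\right)} = \frac{1}{\left(-35 - -5488\right) + \left(4918 - -18\right) \left(-527 + \left(-2 + 64\right)\right)} = \frac{1}{\left(-35 + 5488\right) + \left(4918 + 18\right) \left(-527 + 62\right)} = \frac{1}{5453 + 4936 \left(-465\right)} = \frac{1}{5453 - 2295240} = \frac{1}{-2289787} = - \frac{1}{2289787}$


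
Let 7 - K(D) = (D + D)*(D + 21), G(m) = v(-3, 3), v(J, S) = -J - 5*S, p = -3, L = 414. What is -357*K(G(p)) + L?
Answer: -79197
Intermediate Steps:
G(m) = -12 (G(m) = -1*(-3) - 5*3 = 3 - 15 = -12)
K(D) = 7 - 2*D*(21 + D) (K(D) = 7 - (D + D)*(D + 21) = 7 - 2*D*(21 + D))
-357*K(G(p)) + L = -357*(7 - 42*(-12) - 2*(-12)**2) + 414 = -357*(7 + 504 - 2*144) + 414 = -357*(7 + 504 - 288) + 414 = -357*223 + 414 = -79611 + 414 = -79197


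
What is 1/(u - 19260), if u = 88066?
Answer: 1/68806 ≈ 1.4534e-5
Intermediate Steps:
1/(u - 19260) = 1/(88066 - 19260) = 1/68806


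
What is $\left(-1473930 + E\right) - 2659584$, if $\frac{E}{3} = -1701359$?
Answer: $-9237591$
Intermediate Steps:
$E = -5104077$ ($E = 3 \left(-1701359\right) = -5104077$)
$\left(-1473930 + E\right) - 2659584 = \left(-1473930 - 5104077\right) - 2659584 = -6578007 - 2659584 = -9237591$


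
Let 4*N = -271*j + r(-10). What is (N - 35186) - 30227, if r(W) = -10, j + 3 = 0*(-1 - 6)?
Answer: -260849/4 ≈ -65212.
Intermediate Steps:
j = -3 (j = -3 + 0*(-1 - 6) = -3 + 0*(-7) = -3 + 0 = -3)
N = 803/4 (N = (-271*(-3) - 10)/4 = (813 - 10)/4 = (¼)*803 = 803/4 ≈ 200.75)
(N - 35186) - 30227 = (803/4 - 35186) - 30227 = -139941/4 - 30227 = -260849/4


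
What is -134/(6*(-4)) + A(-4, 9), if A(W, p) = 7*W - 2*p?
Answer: -485/12 ≈ -40.417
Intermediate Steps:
A(W, p) = -2*p + 7*W
-134/(6*(-4)) + A(-4, 9) = -134/(6*(-4)) + (-2*9 + 7*(-4)) = -134/(-24) + (-18 - 28) = -134*(-1/24) - 46 = 67/12 - 46 = -485/12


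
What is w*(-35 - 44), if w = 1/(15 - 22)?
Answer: 79/7 ≈ 11.286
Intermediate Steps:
w = -1/7 (w = 1/(-7) = -1/7 ≈ -0.14286)
w*(-35 - 44) = -(-35 - 44)/7 = -1/7*(-79) = 79/7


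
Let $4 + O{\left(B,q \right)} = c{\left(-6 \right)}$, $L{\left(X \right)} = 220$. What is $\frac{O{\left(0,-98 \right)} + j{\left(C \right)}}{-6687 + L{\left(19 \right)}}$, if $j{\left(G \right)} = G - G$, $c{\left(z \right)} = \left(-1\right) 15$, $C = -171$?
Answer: $\frac{19}{6467} \approx 0.002938$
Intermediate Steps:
$c{\left(z \right)} = -15$
$O{\left(B,q \right)} = -19$ ($O{\left(B,q \right)} = -4 - 15 = -19$)
$j{\left(G \right)} = 0$
$\frac{O{\left(0,-98 \right)} + j{\left(C \right)}}{-6687 + L{\left(19 \right)}} = \frac{-19 + 0}{-6687 + 220} = - \frac{19}{-6467} = \left(-19\right) \left(- \frac{1}{6467}\right) = \frac{19}{6467}$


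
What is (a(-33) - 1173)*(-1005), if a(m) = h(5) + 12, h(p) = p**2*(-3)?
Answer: 1242180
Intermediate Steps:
h(p) = -3*p**2
a(m) = -63 (a(m) = -3*5**2 + 12 = -3*25 + 12 = -75 + 12 = -63)
(a(-33) - 1173)*(-1005) = (-63 - 1173)*(-1005) = -1236*(-1005) = 1242180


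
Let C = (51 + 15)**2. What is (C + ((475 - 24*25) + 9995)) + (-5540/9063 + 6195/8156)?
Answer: 1051565982173/73917828 ≈ 14226.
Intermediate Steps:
C = 4356 (C = 66**2 = 4356)
(C + ((475 - 24*25) + 9995)) + (-5540/9063 + 6195/8156) = (4356 + ((475 - 24*25) + 9995)) + (-5540/9063 + 6195/8156) = (4356 + ((475 - 600) + 9995)) + (-5540*1/9063 + 6195*(1/8156)) = (4356 + (-125 + 9995)) + (-5540/9063 + 6195/8156) = (4356 + 9870) + 10961045/73917828 = 14226 + 10961045/73917828 = 1051565982173/73917828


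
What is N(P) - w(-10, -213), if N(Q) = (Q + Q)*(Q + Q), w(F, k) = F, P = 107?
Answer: 45806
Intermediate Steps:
N(Q) = 4*Q² (N(Q) = (2*Q)*(2*Q) = 4*Q²)
N(P) - w(-10, -213) = 4*107² - 1*(-10) = 4*11449 + 10 = 45796 + 10 = 45806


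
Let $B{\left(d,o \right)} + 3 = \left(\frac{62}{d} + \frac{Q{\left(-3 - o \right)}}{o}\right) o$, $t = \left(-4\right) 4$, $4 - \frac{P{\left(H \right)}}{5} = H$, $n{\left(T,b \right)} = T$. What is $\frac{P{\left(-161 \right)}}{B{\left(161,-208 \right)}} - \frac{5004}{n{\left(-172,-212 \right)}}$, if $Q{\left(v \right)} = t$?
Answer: $\frac{2849646}{137213} \approx 20.768$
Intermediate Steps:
$P{\left(H \right)} = 20 - 5 H$
$t = -16$
$Q{\left(v \right)} = -16$
$B{\left(d,o \right)} = -3 + o \left(- \frac{16}{o} + \frac{62}{d}\right)$ ($B{\left(d,o \right)} = -3 + \left(\frac{62}{d} - \frac{16}{o}\right) o = -3 + \left(- \frac{16}{o} + \frac{62}{d}\right) o = -3 + o \left(- \frac{16}{o} + \frac{62}{d}\right)$)
$\frac{P{\left(-161 \right)}}{B{\left(161,-208 \right)}} - \frac{5004}{n{\left(-172,-212 \right)}} = \frac{20 - -805}{-19 + 62 \left(-208\right) \frac{1}{161}} - \frac{5004}{-172} = \frac{20 + 805}{-19 + 62 \left(-208\right) \frac{1}{161}} - - \frac{1251}{43} = \frac{825}{-19 - \frac{12896}{161}} + \frac{1251}{43} = \frac{825}{- \frac{15955}{161}} + \frac{1251}{43} = 825 \left(- \frac{161}{15955}\right) + \frac{1251}{43} = - \frac{26565}{3191} + \frac{1251}{43} = \frac{2849646}{137213}$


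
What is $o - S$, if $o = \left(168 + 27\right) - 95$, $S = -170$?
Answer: $270$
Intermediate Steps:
$o = 100$ ($o = 195 - 95 = 100$)
$o - S = 100 - -170 = 100 + 170 = 270$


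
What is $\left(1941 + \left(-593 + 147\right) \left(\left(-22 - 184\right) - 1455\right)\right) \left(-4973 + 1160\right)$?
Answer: $-2832094311$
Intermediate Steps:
$\left(1941 + \left(-593 + 147\right) \left(\left(-22 - 184\right) - 1455\right)\right) \left(-4973 + 1160\right) = \left(1941 - 446 \left(\left(-22 - 184\right) - 1455\right)\right) \left(-3813\right) = \left(1941 - 446 \left(-206 - 1455\right)\right) \left(-3813\right) = \left(1941 - -740806\right) \left(-3813\right) = \left(1941 + 740806\right) \left(-3813\right) = 742747 \left(-3813\right) = -2832094311$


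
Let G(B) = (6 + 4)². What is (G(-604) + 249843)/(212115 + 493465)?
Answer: 249943/705580 ≈ 0.35424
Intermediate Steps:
G(B) = 100 (G(B) = 10² = 100)
(G(-604) + 249843)/(212115 + 493465) = (100 + 249843)/(212115 + 493465) = 249943/705580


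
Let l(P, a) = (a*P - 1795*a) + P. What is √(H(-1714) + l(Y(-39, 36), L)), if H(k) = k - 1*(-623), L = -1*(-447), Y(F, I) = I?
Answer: 8*I*√12302 ≈ 887.32*I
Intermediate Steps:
L = 447
l(P, a) = P - 1795*a + P*a (l(P, a) = (P*a - 1795*a) + P = (-1795*a + P*a) + P = P - 1795*a + P*a)
H(k) = 623 + k (H(k) = k + 623 = 623 + k)
√(H(-1714) + l(Y(-39, 36), L)) = √((623 - 1714) + (36 - 1795*447 + 36*447)) = √(-1091 + (36 - 802365 + 16092)) = √(-1091 - 786237) = √(-787328) = 8*I*√12302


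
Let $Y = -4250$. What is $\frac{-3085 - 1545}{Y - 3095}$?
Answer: $\frac{926}{1469} \approx 0.63036$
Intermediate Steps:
$\frac{-3085 - 1545}{Y - 3095} = \frac{-3085 - 1545}{-4250 - 3095} = - \frac{4630}{-7345} = \left(-4630\right) \left(- \frac{1}{7345}\right) = \frac{926}{1469}$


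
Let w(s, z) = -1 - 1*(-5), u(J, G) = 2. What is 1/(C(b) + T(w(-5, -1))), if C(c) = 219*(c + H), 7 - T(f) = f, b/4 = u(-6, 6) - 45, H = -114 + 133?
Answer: -1/33504 ≈ -2.9847e-5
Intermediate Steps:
H = 19
w(s, z) = 4 (w(s, z) = -1 + 5 = 4)
b = -172 (b = 4*(2 - 45) = 4*(-43) = -172)
T(f) = 7 - f
C(c) = 4161 + 219*c (C(c) = 219*(c + 19) = 219*(19 + c) = 4161 + 219*c)
1/(C(b) + T(w(-5, -1))) = 1/((4161 + 219*(-172)) + (7 - 1*4)) = 1/((4161 - 37668) + (7 - 4)) = 1/(-33507 + 3) = 1/(-33504) = -1/33504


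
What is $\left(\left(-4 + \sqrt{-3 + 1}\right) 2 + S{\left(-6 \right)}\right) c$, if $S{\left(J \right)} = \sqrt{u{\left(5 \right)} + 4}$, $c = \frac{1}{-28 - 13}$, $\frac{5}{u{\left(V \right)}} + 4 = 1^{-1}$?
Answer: $\frac{8}{41} - \frac{\sqrt{21}}{123} - \frac{2 i \sqrt{2}}{41} \approx 0.15787 - 0.068986 i$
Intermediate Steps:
$u{\left(V \right)} = - \frac{5}{3}$ ($u{\left(V \right)} = \frac{5}{-4 + 1^{-1}} = \frac{5}{-4 + 1} = \frac{5}{-3} = 5 \left(- \frac{1}{3}\right) = - \frac{5}{3}$)
$c = - \frac{1}{41}$ ($c = \frac{1}{-41} = - \frac{1}{41} \approx -0.02439$)
$S{\left(J \right)} = \frac{\sqrt{21}}{3}$ ($S{\left(J \right)} = \sqrt{- \frac{5}{3} + 4} = \sqrt{\frac{7}{3}} = \frac{\sqrt{21}}{3}$)
$\left(\left(-4 + \sqrt{-3 + 1}\right) 2 + S{\left(-6 \right)}\right) c = \left(\left(-4 + \sqrt{-3 + 1}\right) 2 + \frac{\sqrt{21}}{3}\right) \left(- \frac{1}{41}\right) = \left(\left(-4 + \sqrt{-2}\right) 2 + \frac{\sqrt{21}}{3}\right) \left(- \frac{1}{41}\right) = \left(\left(-4 + i \sqrt{2}\right) 2 + \frac{\sqrt{21}}{3}\right) \left(- \frac{1}{41}\right) = \left(\left(-8 + 2 i \sqrt{2}\right) + \frac{\sqrt{21}}{3}\right) \left(- \frac{1}{41}\right) = \left(-8 + \frac{\sqrt{21}}{3} + 2 i \sqrt{2}\right) \left(- \frac{1}{41}\right) = \frac{8}{41} - \frac{\sqrt{21}}{123} - \frac{2 i \sqrt{2}}{41}$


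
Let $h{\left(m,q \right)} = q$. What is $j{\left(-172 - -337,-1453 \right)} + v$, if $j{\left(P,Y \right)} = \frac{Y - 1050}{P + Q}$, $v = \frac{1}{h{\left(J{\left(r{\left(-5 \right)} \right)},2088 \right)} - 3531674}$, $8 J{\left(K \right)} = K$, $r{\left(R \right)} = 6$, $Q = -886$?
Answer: $\frac{8834553037}{2544831506} \approx 3.4716$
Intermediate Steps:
$J{\left(K \right)} = \frac{K}{8}$
$v = - \frac{1}{3529586}$ ($v = \frac{1}{2088 - 3531674} = \frac{1}{-3529586} = - \frac{1}{3529586} \approx -2.8332 \cdot 10^{-7}$)
$j{\left(P,Y \right)} = \frac{-1050 + Y}{-886 + P}$ ($j{\left(P,Y \right)} = \frac{Y - 1050}{P - 886} = \frac{-1050 + Y}{-886 + P}$)
$j{\left(-172 - -337,-1453 \right)} + v = \frac{-1050 - 1453}{-886 - -165} - \frac{1}{3529586} = \frac{1}{-886 + \left(-172 + 337\right)} \left(-2503\right) - \frac{1}{3529586} = \frac{1}{-886 + 165} \left(-2503\right) - \frac{1}{3529586} = \frac{1}{-721} \left(-2503\right) - \frac{1}{3529586} = \left(- \frac{1}{721}\right) \left(-2503\right) - \frac{1}{3529586} = \frac{2503}{721} - \frac{1}{3529586} = \frac{8834553037}{2544831506}$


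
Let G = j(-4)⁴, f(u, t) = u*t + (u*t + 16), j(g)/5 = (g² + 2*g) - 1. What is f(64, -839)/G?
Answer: -107376/1500625 ≈ -0.071554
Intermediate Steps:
j(g) = -5 + 5*g² + 10*g (j(g) = 5*((g² + 2*g) - 1) = 5*(-1 + g² + 2*g) = -5 + 5*g² + 10*g)
f(u, t) = 16 + 2*t*u (f(u, t) = t*u + (t*u + 16) = t*u + (16 + t*u) = 16 + 2*t*u)
G = 1500625 (G = (-5 + 5*(-4)² + 10*(-4))⁴ = (-5 + 5*16 - 40)⁴ = (-5 + 80 - 40)⁴ = 35⁴ = 1500625)
f(64, -839)/G = (16 + 2*(-839)*64)/1500625 = (16 - 107392)*(1/1500625) = -107376*1/1500625 = -107376/1500625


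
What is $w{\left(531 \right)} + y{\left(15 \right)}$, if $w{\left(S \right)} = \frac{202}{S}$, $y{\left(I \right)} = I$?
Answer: $\frac{8167}{531} \approx 15.38$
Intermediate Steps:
$w{\left(531 \right)} + y{\left(15 \right)} = \frac{202}{531} + 15 = \frac{8167}{531}$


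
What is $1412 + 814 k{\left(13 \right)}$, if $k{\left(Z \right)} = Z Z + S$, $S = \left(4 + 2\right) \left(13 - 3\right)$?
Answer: $187818$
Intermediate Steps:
$S = 60$ ($S = 6 \cdot 10 = 60$)
$k{\left(Z \right)} = 60 + Z^{2}$ ($k{\left(Z \right)} = Z Z + 60 = Z^{2} + 60 = 60 + Z^{2}$)
$1412 + 814 k{\left(13 \right)} = 1412 + 814 \left(60 + 13^{2}\right) = 1412 + 814 \left(60 + 169\right) = 1412 + 814 \cdot 229 = 1412 + 186406 = 187818$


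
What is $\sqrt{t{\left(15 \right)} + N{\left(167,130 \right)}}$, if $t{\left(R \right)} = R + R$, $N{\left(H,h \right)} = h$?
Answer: $4 \sqrt{10} \approx 12.649$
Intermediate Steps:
$t{\left(R \right)} = 2 R$
$\sqrt{t{\left(15 \right)} + N{\left(167,130 \right)}} = \sqrt{2 \cdot 15 + 130} = \sqrt{30 + 130} = \sqrt{160} = 4 \sqrt{10}$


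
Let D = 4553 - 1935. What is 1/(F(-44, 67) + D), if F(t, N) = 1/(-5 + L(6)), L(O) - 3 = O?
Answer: 4/10473 ≈ 0.00038193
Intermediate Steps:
L(O) = 3 + O
F(t, N) = ¼ (F(t, N) = 1/(-5 + (3 + 6)) = 1/(-5 + 9) = 1/4 = ¼)
D = 2618
1/(F(-44, 67) + D) = 1/(¼ + 2618) = 1/(10473/4) = 4/10473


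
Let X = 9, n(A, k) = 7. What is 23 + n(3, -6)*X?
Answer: 86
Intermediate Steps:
23 + n(3, -6)*X = 23 + 7*9 = 23 + 63 = 86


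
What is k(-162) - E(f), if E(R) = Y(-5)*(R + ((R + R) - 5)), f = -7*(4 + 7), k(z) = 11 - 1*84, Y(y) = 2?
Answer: 399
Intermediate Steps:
k(z) = -73 (k(z) = 11 - 84 = -73)
f = -77 (f = -7*11 = -77)
E(R) = -10 + 6*R (E(R) = 2*(R + ((R + R) - 5)) = 2*(R + (2*R - 5)) = 2*(R + (-5 + 2*R)) = 2*(-5 + 3*R) = -10 + 6*R)
k(-162) - E(f) = -73 - (-10 + 6*(-77)) = -73 - (-10 - 462) = -73 - 1*(-472) = -73 + 472 = 399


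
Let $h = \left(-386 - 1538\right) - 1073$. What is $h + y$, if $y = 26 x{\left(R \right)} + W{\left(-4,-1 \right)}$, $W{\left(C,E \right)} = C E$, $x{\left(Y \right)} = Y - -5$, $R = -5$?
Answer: $-2993$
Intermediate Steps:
$x{\left(Y \right)} = 5 + Y$ ($x{\left(Y \right)} = Y + 5 = 5 + Y$)
$y = 4$ ($y = 26 \left(5 - 5\right) - -4 = 26 \cdot 0 + 4 = 0 + 4 = 4$)
$h = -2997$ ($h = -1924 - 1073 = -2997$)
$h + y = -2997 + 4 = -2993$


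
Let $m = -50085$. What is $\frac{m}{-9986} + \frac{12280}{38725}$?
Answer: $\frac{412433941}{77341570} \approx 5.3326$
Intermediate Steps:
$\frac{m}{-9986} + \frac{12280}{38725} = - \frac{50085}{-9986} + \frac{12280}{38725} = \left(-50085\right) \left(- \frac{1}{9986}\right) + 12280 \cdot \frac{1}{38725} = \frac{50085}{9986} + \frac{2456}{7745} = \frac{412433941}{77341570}$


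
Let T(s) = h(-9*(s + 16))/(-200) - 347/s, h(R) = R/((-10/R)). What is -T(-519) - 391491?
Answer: -417004597351/1038000 ≈ -4.0174e+5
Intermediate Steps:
h(R) = -R²/10 (h(R) = R*(-R/10) = -R²/10)
T(s) = -347/s + (-144 - 9*s)²/2000 (T(s) = -81*(s + 16)²/10/(-200) - 347/s = -81*(16 + s)²/10*(-1/200) - 347/s = -(-144 - 9*s)²/10*(-1/200) - 347/s = (-144 - 9*s)²/2000 - 347/s = -347/s + (-144 - 9*s)²/2000)
-T(-519) - 391491 = -(-347/(-519) + 81*(16 - 519)²/2000) - 391491 = -(-347*(-1/519) + (81/2000)*(-503)²) - 391491 = -(347/519 + (81/2000)*253009) - 391491 = -(347/519 + 20493729/2000) - 391491 = -1*10636939351/1038000 - 391491 = -10636939351/1038000 - 391491 = -417004597351/1038000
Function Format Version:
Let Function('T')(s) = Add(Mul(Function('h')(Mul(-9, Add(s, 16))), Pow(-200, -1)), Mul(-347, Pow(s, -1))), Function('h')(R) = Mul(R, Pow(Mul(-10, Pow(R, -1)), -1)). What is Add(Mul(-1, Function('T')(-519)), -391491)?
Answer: Rational(-417004597351, 1038000) ≈ -4.0174e+5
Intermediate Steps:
Function('h')(R) = Mul(Rational(-1, 10), Pow(R, 2)) (Function('h')(R) = Mul(R, Mul(Rational(-1, 10), R)) = Mul(Rational(-1, 10), Pow(R, 2)))
Function('T')(s) = Add(Mul(-347, Pow(s, -1)), Mul(Rational(1, 2000), Pow(Add(-144, Mul(-9, s)), 2))) (Function('T')(s) = Add(Mul(Mul(Rational(-1, 10), Pow(Mul(-9, Add(s, 16)), 2)), Pow(-200, -1)), Mul(-347, Pow(s, -1))) = Add(Mul(Mul(Rational(-1, 10), Pow(Mul(-9, Add(16, s)), 2)), Rational(-1, 200)), Mul(-347, Pow(s, -1))) = Add(Mul(Mul(Rational(-1, 10), Pow(Add(-144, Mul(-9, s)), 2)), Rational(-1, 200)), Mul(-347, Pow(s, -1))) = Add(Mul(Rational(1, 2000), Pow(Add(-144, Mul(-9, s)), 2)), Mul(-347, Pow(s, -1))) = Add(Mul(-347, Pow(s, -1)), Mul(Rational(1, 2000), Pow(Add(-144, Mul(-9, s)), 2))))
Add(Mul(-1, Function('T')(-519)), -391491) = Add(Mul(-1, Add(Mul(-347, Pow(-519, -1)), Mul(Rational(81, 2000), Pow(Add(16, -519), 2)))), -391491) = Add(Mul(-1, Add(Mul(-347, Rational(-1, 519)), Mul(Rational(81, 2000), Pow(-503, 2)))), -391491) = Add(Mul(-1, Add(Rational(347, 519), Mul(Rational(81, 2000), 253009))), -391491) = Add(Mul(-1, Add(Rational(347, 519), Rational(20493729, 2000))), -391491) = Add(Mul(-1, Rational(10636939351, 1038000)), -391491) = Add(Rational(-10636939351, 1038000), -391491) = Rational(-417004597351, 1038000)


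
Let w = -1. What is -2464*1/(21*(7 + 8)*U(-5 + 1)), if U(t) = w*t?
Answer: -88/45 ≈ -1.9556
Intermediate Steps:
U(t) = -t
-2464*1/(21*(7 + 8)*U(-5 + 1)) = -2464*(-1/(21*(-5 + 1)*(7 + 8))) = -2464/((21*15)*(-1*(-4))) = -2464/(315*4) = -2464/1260 = -2464*1/1260 = -88/45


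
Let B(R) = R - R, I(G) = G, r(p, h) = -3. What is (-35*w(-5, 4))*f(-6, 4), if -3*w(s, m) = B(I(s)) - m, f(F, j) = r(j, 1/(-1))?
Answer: 140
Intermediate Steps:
B(R) = 0
f(F, j) = -3
w(s, m) = m/3 (w(s, m) = -(0 - m)/3 = -(-1)*m/3 = m/3)
(-35*w(-5, 4))*f(-6, 4) = -35*4/3*(-3) = -140/3*(-3) = 140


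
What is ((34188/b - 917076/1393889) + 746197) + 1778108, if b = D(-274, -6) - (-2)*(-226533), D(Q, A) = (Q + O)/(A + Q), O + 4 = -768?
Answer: 20289116405232474363/8037508264583 ≈ 2.5243e+6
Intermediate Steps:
O = -772 (O = -4 - 768 = -772)
D(Q, A) = (-772 + Q)/(A + Q) (D(Q, A) = (Q - 772)/(A + Q) = (-772 + Q)/(A + Q))
b = -63428717/140 (b = (-772 - 274)/(-6 - 274) - (-2)*(-226533) = -1046/(-280) - 1*453066 = -1/280*(-1046) - 453066 = 523/140 - 453066 = -63428717/140 ≈ -4.5306e+5)
((34188/b - 917076/1393889) + 746197) + 1778108 = ((34188/(-63428717/140) - 917076/1393889) + 746197) + 1778108 = ((34188*(-140/63428717) - 917076*1/1393889) + 746197) + 1778108 = ((-435120/5766247 - 917076/1393889) + 746197) + 1778108 = (-5894595715452/8037508264583 + 746197) + 1778108 = 5997558659911325399/8037508264583 + 1778108 = 20289116405232474363/8037508264583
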